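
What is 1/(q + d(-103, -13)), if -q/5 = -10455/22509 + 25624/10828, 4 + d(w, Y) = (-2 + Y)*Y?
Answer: 495381/89906756 ≈ 0.0055099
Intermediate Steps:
d(w, Y) = -4 + Y*(-2 + Y) (d(w, Y) = -4 + (-2 + Y)*Y = -4 + Y*(-2 + Y))
q = -4711015/495381 (q = -5*(-10455/22509 + 25624/10828) = -5*(-10455*1/22509 + 25624*(1/10828)) = -5*(-85/183 + 6406/2707) = -5*942203/495381 = -4711015/495381 ≈ -9.5099)
1/(q + d(-103, -13)) = 1/(-4711015/495381 + (-4 + (-13)**2 - 2*(-13))) = 1/(-4711015/495381 + (-4 + 169 + 26)) = 1/(-4711015/495381 + 191) = 1/(89906756/495381) = 495381/89906756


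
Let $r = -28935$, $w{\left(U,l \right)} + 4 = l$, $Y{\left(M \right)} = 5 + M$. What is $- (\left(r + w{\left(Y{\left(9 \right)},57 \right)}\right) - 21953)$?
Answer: $50835$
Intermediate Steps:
$w{\left(U,l \right)} = -4 + l$
$- (\left(r + w{\left(Y{\left(9 \right)},57 \right)}\right) - 21953) = - (\left(-28935 + \left(-4 + 57\right)\right) - 21953) = - (\left(-28935 + 53\right) - 21953) = - (-28882 - 21953) = \left(-1\right) \left(-50835\right) = 50835$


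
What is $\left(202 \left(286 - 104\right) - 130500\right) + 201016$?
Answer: $107280$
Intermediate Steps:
$\left(202 \left(286 - 104\right) - 130500\right) + 201016 = \left(202 \cdot 182 - 130500\right) + 201016 = \left(36764 - 130500\right) + 201016 = -93736 + 201016 = 107280$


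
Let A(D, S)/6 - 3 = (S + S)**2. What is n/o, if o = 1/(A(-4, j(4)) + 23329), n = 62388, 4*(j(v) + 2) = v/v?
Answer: 1461158154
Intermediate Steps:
j(v) = -7/4 (j(v) = -2 + (v/v)/4 = -2 + (1/4)*1 = -2 + 1/4 = -7/4)
A(D, S) = 18 + 24*S**2 (A(D, S) = 18 + 6*(S + S)**2 = 18 + 6*(2*S)**2 = 18 + 6*(4*S**2) = 18 + 24*S**2)
o = 2/46841 (o = 1/((18 + 24*(-7/4)**2) + 23329) = 1/((18 + 24*(49/16)) + 23329) = 1/((18 + 147/2) + 23329) = 1/(183/2 + 23329) = 1/(46841/2) = 2/46841 ≈ 4.2698e-5)
n/o = 62388/(2/46841) = 62388*(46841/2) = 1461158154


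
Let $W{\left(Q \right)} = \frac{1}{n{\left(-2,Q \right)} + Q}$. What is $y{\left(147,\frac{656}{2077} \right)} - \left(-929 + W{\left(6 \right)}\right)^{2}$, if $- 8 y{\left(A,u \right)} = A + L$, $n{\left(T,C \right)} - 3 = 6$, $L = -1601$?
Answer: $- \frac{776461849}{900} \approx -8.6274 \cdot 10^{5}$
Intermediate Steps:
$n{\left(T,C \right)} = 9$ ($n{\left(T,C \right)} = 3 + 6 = 9$)
$W{\left(Q \right)} = \frac{1}{9 + Q}$
$y{\left(A,u \right)} = \frac{1601}{8} - \frac{A}{8}$ ($y{\left(A,u \right)} = - \frac{A - 1601}{8} = - \frac{-1601 + A}{8} = \frac{1601}{8} - \frac{A}{8}$)
$y{\left(147,\frac{656}{2077} \right)} - \left(-929 + W{\left(6 \right)}\right)^{2} = \left(\frac{1601}{8} - \frac{147}{8}\right) - \left(-929 + \frac{1}{9 + 6}\right)^{2} = \left(\frac{1601}{8} - \frac{147}{8}\right) - \left(-929 + \frac{1}{15}\right)^{2} = \frac{727}{4} - \left(-929 + \frac{1}{15}\right)^{2} = \frac{727}{4} - \left(- \frac{13934}{15}\right)^{2} = \frac{727}{4} - \frac{194156356}{225} = - \frac{776461849}{900}$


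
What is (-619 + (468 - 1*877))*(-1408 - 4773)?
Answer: 6354068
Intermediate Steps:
(-619 + (468 - 1*877))*(-1408 - 4773) = (-619 + (468 - 877))*(-6181) = (-619 - 409)*(-6181) = -1028*(-6181) = 6354068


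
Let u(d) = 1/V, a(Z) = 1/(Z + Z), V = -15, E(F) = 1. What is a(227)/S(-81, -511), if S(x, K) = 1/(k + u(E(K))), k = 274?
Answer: 4109/6810 ≈ 0.60338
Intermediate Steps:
a(Z) = 1/(2*Z)
u(d) = -1/15 (u(d) = 1/(-15) = -1/15)
S(x, K) = 15/4109 (S(x, K) = 1/(274 - 1/15) = 1/(4109/15) = 15/4109)
a(227)/S(-81, -511) = ((1/2)/227)/(15/4109) = ((1/2)*(1/227))*(4109/15) = (1/454)*(4109/15) = 4109/6810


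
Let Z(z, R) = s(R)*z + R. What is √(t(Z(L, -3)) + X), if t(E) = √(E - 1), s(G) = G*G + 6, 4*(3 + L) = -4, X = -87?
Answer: √(-87 + 8*I) ≈ 0.42839 + 9.3372*I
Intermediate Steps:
L = -4 (L = -3 + (¼)*(-4) = -3 - 1 = -4)
s(G) = 6 + G² (s(G) = G² + 6 = 6 + G²)
Z(z, R) = R + z*(6 + R²) (Z(z, R) = (6 + R²)*z + R = z*(6 + R²) + R = R + z*(6 + R²))
t(E) = √(-1 + E)
√(t(Z(L, -3)) + X) = √(√(-1 + (-3 - 4*(6 + (-3)²))) - 87) = √(√(-1 + (-3 - 4*(6 + 9))) - 87) = √(√(-1 + (-3 - 4*15)) - 87) = √(√(-1 + (-3 - 60)) - 87) = √(√(-1 - 63) - 87) = √(√(-64) - 87) = √(8*I - 87) = √(-87 + 8*I)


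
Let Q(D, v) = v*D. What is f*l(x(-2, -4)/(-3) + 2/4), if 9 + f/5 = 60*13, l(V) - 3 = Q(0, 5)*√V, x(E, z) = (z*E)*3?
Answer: 11565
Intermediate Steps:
Q(D, v) = D*v
x(E, z) = 3*E*z (x(E, z) = (E*z)*3 = 3*E*z)
l(V) = 3 (l(V) = 3 + (0*5)*√V = 3 + 0*√V = 3 + 0 = 3)
f = 3855 (f = -45 + 5*(60*13) = -45 + 5*780 = -45 + 3900 = 3855)
f*l(x(-2, -4)/(-3) + 2/4) = 3855*3 = 11565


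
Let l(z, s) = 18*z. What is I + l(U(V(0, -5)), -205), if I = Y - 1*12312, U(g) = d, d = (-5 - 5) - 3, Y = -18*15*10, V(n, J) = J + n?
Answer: -15246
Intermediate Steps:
Y = -2700 (Y = -270*10 = -2700)
d = -13 (d = -10 - 3 = -13)
U(g) = -13
I = -15012 (I = -2700 - 1*12312 = -2700 - 12312 = -15012)
I + l(U(V(0, -5)), -205) = -15012 + 18*(-13) = -15012 - 234 = -15246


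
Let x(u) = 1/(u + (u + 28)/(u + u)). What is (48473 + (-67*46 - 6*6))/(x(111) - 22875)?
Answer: -1123942255/566865153 ≈ -1.9827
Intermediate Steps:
x(u) = 1/(u + (28 + u)/(2*u)) (x(u) = 1/(u + (28 + u)/((2*u))) = 1/(u + (28 + u)*(1/(2*u))) = 1/(u + (28 + u)/(2*u)))
(48473 + (-67*46 - 6*6))/(x(111) - 22875) = (48473 + (-67*46 - 6*6))/(2*111/(28 + 111 + 2*111²) - 22875) = (48473 + (-3082 - 36))/(2*111/(28 + 111 + 2*12321) - 22875) = (48473 - 3118)/(2*111/(28 + 111 + 24642) - 22875) = 45355/(2*111/24781 - 22875) = 45355/(2*111*(1/24781) - 22875) = 45355/(222/24781 - 22875) = 45355/(-566865153/24781) = 45355*(-24781/566865153) = -1123942255/566865153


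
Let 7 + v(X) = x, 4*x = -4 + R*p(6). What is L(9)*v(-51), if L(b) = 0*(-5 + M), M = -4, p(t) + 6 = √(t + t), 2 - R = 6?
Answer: 0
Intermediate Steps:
R = -4 (R = 2 - 1*6 = 2 - 6 = -4)
p(t) = -6 + √2*√t (p(t) = -6 + √(t + t) = -6 + √(2*t) = -6 + √2*√t)
x = 5 - 2*√3 (x = (-4 - 4*(-6 + √2*√6))/4 = (-4 - 4*(-6 + 2*√3))/4 = (-4 + (24 - 8*√3))/4 = (20 - 8*√3)/4 = 5 - 2*√3 ≈ 1.5359)
v(X) = -2 - 2*√3 (v(X) = -7 + (5 - 2*√3) = -2 - 2*√3)
L(b) = 0 (L(b) = 0*(-5 - 4) = 0*(-9) = 0)
L(9)*v(-51) = 0*(-2 - 2*√3) = 0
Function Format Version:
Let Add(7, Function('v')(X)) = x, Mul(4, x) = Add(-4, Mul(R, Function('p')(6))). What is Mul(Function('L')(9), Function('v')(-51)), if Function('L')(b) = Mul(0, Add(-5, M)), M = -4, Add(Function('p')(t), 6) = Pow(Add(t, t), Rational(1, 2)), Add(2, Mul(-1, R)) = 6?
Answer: 0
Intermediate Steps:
R = -4 (R = Add(2, Mul(-1, 6)) = Add(2, -6) = -4)
Function('p')(t) = Add(-6, Mul(Pow(2, Rational(1, 2)), Pow(t, Rational(1, 2)))) (Function('p')(t) = Add(-6, Pow(Add(t, t), Rational(1, 2))) = Add(-6, Pow(Mul(2, t), Rational(1, 2))) = Add(-6, Mul(Pow(2, Rational(1, 2)), Pow(t, Rational(1, 2)))))
x = Add(5, Mul(-2, Pow(3, Rational(1, 2)))) (x = Mul(Rational(1, 4), Add(-4, Mul(-4, Add(-6, Mul(Pow(2, Rational(1, 2)), Pow(6, Rational(1, 2))))))) = Mul(Rational(1, 4), Add(-4, Mul(-4, Add(-6, Mul(2, Pow(3, Rational(1, 2))))))) = Mul(Rational(1, 4), Add(-4, Add(24, Mul(-8, Pow(3, Rational(1, 2)))))) = Mul(Rational(1, 4), Add(20, Mul(-8, Pow(3, Rational(1, 2))))) = Add(5, Mul(-2, Pow(3, Rational(1, 2)))) ≈ 1.5359)
Function('v')(X) = Add(-2, Mul(-2, Pow(3, Rational(1, 2)))) (Function('v')(X) = Add(-7, Add(5, Mul(-2, Pow(3, Rational(1, 2))))) = Add(-2, Mul(-2, Pow(3, Rational(1, 2)))))
Function('L')(b) = 0 (Function('L')(b) = Mul(0, Add(-5, -4)) = Mul(0, -9) = 0)
Mul(Function('L')(9), Function('v')(-51)) = Mul(0, Add(-2, Mul(-2, Pow(3, Rational(1, 2))))) = 0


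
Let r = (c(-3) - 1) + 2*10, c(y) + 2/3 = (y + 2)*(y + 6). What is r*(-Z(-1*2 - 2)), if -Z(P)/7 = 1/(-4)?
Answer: -161/6 ≈ -26.833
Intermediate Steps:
c(y) = -⅔ + (2 + y)*(6 + y) (c(y) = -⅔ + (y + 2)*(y + 6) = -⅔ + (2 + y)*(6 + y))
Z(P) = 7/4 (Z(P) = -7/(-4) = -7*(-¼) = 7/4)
r = 46/3 (r = ((34/3 + (-3)² + 8*(-3)) - 1) + 2*10 = ((34/3 + 9 - 24) - 1) + 20 = (-11/3 - 1) + 20 = -14/3 + 20 = 46/3 ≈ 15.333)
r*(-Z(-1*2 - 2)) = 46*(-1*7/4)/3 = (46/3)*(-7/4) = -161/6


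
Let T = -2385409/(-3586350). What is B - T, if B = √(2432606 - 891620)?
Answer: -2385409/3586350 + √1540986 ≈ 1240.7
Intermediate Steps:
B = √1540986 ≈ 1241.4
T = 2385409/3586350 (T = -2385409*(-1/3586350) = 2385409/3586350 ≈ 0.66514)
B - T = √1540986 - 1*2385409/3586350 = √1540986 - 2385409/3586350 = -2385409/3586350 + √1540986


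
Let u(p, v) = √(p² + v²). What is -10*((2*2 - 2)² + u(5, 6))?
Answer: -40 - 10*√61 ≈ -118.10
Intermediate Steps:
-10*((2*2 - 2)² + u(5, 6)) = -10*((2*2 - 2)² + √(5² + 6²)) = -10*((4 - 2)² + √(25 + 36)) = -10*(2² + √61) = -10*(4 + √61) = -40 - 10*√61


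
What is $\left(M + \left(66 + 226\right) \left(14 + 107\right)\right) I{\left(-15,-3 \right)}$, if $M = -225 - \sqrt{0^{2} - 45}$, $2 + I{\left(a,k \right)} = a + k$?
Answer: $-702140 + 60 i \sqrt{5} \approx -7.0214 \cdot 10^{5} + 134.16 i$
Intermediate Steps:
$I{\left(a,k \right)} = -2 + a + k$ ($I{\left(a,k \right)} = -2 + \left(a + k\right) = -2 + a + k$)
$M = -225 - 3 i \sqrt{5}$ ($M = -225 - \sqrt{0 - 45} = -225 - \sqrt{-45} = -225 - 3 i \sqrt{5} \approx -225.0 - 6.7082 i$)
$\left(M + \left(66 + 226\right) \left(14 + 107\right)\right) I{\left(-15,-3 \right)} = \left(\left(-225 - 3 i \sqrt{5}\right) + \left(66 + 226\right) \left(14 + 107\right)\right) \left(-2 - 15 - 3\right) = \left(\left(-225 - 3 i \sqrt{5}\right) + 292 \cdot 121\right) \left(-20\right) = \left(\left(-225 - 3 i \sqrt{5}\right) + 35332\right) \left(-20\right) = \left(35107 - 3 i \sqrt{5}\right) \left(-20\right) = -702140 + 60 i \sqrt{5}$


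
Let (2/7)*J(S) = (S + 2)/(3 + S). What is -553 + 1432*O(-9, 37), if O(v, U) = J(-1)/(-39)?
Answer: -24073/39 ≈ -617.26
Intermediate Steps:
J(S) = 7*(2 + S)/(2*(3 + S)) (J(S) = 7*((S + 2)/(3 + S))/2 = 7*((2 + S)/(3 + S))/2 = 7*(2 + S)/(2*(3 + S)))
O(v, U) = -7/156 (O(v, U) = (7*(2 - 1)/(2*(3 - 1)))/(-39) = ((7/2)*1/2)*(-1/39) = ((7/2)*(½)*1)*(-1/39) = (7/4)*(-1/39) = -7/156)
-553 + 1432*O(-9, 37) = -553 + 1432*(-7/156) = -553 - 2506/39 = -24073/39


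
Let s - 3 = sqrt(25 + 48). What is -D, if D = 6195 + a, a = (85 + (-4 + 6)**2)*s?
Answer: -6462 - 89*sqrt(73) ≈ -7222.4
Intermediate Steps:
s = 3 + sqrt(73) (s = 3 + sqrt(25 + 48) = 3 + sqrt(73) ≈ 11.544)
a = 267 + 89*sqrt(73) (a = (85 + (-4 + 6)**2)*(3 + sqrt(73)) = (85 + 2**2)*(3 + sqrt(73)) = (85 + 4)*(3 + sqrt(73)) = 89*(3 + sqrt(73)) = 267 + 89*sqrt(73) ≈ 1027.4)
D = 6462 + 89*sqrt(73) (D = 6195 + (267 + 89*sqrt(73)) = 6462 + 89*sqrt(73) ≈ 7222.4)
-D = -(6462 + 89*sqrt(73)) = -6462 - 89*sqrt(73)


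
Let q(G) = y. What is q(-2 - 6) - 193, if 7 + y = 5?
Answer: -195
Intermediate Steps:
y = -2 (y = -7 + 5 = -2)
q(G) = -2
q(-2 - 6) - 193 = -2 - 193 = -195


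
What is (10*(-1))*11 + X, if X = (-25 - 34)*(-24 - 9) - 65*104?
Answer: -4923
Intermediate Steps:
X = -4813 (X = -59*(-33) - 6760 = 1947 - 6760 = -4813)
(10*(-1))*11 + X = (10*(-1))*11 - 4813 = -10*11 - 4813 = -110 - 4813 = -4923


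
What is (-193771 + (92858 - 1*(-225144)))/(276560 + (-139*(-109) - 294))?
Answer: 124231/291417 ≈ 0.42630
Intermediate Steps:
(-193771 + (92858 - 1*(-225144)))/(276560 + (-139*(-109) - 294)) = (-193771 + (92858 + 225144))/(276560 + (15151 - 294)) = (-193771 + 318002)/(276560 + 14857) = 124231/291417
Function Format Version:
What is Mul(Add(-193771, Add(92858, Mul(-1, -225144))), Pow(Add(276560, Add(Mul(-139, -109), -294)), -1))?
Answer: Rational(124231, 291417) ≈ 0.42630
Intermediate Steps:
Mul(Add(-193771, Add(92858, Mul(-1, -225144))), Pow(Add(276560, Add(Mul(-139, -109), -294)), -1)) = Mul(Add(-193771, Add(92858, 225144)), Pow(Add(276560, Add(15151, -294)), -1)) = Mul(Add(-193771, 318002), Pow(Add(276560, 14857), -1)) = Mul(124231, Pow(291417, -1)) = Mul(124231, Rational(1, 291417)) = Rational(124231, 291417)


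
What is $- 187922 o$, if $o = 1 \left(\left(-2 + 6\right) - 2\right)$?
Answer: $-375844$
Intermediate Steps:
$o = 2$ ($o = 1 \left(4 - 2\right) = 1 \cdot 2 = 2$)
$- 187922 o = \left(-187922\right) 2 = -375844$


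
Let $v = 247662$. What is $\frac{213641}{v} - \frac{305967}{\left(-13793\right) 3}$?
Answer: $\frac{28205550031}{3416001966} \approx 8.2569$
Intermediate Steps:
$\frac{213641}{v} - \frac{305967}{\left(-13793\right) 3} = \frac{213641}{247662} - \frac{305967}{\left(-13793\right) 3} = 213641 \cdot \frac{1}{247662} - \frac{305967}{-41379} = \frac{213641}{247662} - - \frac{101989}{13793} = \frac{213641}{247662} + \frac{101989}{13793} = \frac{28205550031}{3416001966}$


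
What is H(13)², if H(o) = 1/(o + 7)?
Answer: 1/400 ≈ 0.0025000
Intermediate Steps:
H(o) = 1/(7 + o)
H(13)² = (1/(7 + 13))² = (1/20)² = 1/400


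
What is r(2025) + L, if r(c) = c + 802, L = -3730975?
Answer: -3728148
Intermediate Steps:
r(c) = 802 + c
r(2025) + L = (802 + 2025) - 3730975 = 2827 - 3730975 = -3728148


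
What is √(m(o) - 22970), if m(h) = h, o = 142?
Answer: 2*I*√5707 ≈ 151.09*I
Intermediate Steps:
√(m(o) - 22970) = √(142 - 22970) = √(-22828) = 2*I*√5707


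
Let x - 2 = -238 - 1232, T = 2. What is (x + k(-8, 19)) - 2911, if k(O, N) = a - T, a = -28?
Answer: -4409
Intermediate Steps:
k(O, N) = -30 (k(O, N) = -28 - 1*2 = -28 - 2 = -30)
x = -1468 (x = 2 + (-238 - 1232) = 2 - 1470 = -1468)
(x + k(-8, 19)) - 2911 = (-1468 - 30) - 2911 = -1498 - 2911 = -4409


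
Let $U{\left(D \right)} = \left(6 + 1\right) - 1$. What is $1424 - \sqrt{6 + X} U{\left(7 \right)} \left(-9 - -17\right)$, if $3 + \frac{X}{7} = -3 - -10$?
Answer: $1424 - 48 \sqrt{34} \approx 1144.1$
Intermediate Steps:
$U{\left(D \right)} = 6$ ($U{\left(D \right)} = 7 - 1 = 6$)
$X = 28$ ($X = -21 + 7 \left(-3 - -10\right) = -21 + 7 \left(-3 + 10\right) = -21 + 7 \cdot 7 = -21 + 49 = 28$)
$1424 - \sqrt{6 + X} U{\left(7 \right)} \left(-9 - -17\right) = 1424 - \sqrt{6 + 28} \cdot 6 \left(-9 - -17\right) = 1424 - \sqrt{34} \cdot 6 \left(-9 + 17\right) = 1424 - 6 \sqrt{34} \cdot 8 = 1424 - 48 \sqrt{34}$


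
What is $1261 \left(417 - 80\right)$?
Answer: $424957$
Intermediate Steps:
$1261 \left(417 - 80\right) = 1261 \cdot 337 = 424957$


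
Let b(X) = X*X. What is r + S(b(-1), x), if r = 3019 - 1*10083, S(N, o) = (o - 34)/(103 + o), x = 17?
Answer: -847697/120 ≈ -7064.1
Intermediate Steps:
b(X) = X**2
S(N, o) = (-34 + o)/(103 + o)
r = -7064 (r = 3019 - 10083 = -7064)
r + S(b(-1), x) = -7064 + (-34 + 17)/(103 + 17) = -7064 - 17/120 = -847697/120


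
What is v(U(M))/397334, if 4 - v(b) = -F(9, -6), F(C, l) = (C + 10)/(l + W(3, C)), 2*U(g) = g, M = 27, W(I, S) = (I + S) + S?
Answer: 79/5960010 ≈ 1.3255e-5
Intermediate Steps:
W(I, S) = I + 2*S
U(g) = g/2
F(C, l) = (10 + C)/(3 + l + 2*C) (F(C, l) = (C + 10)/(l + (3 + 2*C)) = (10 + C)/(3 + l + 2*C))
v(b) = 79/15 (v(b) = 4 - (-1)*(10 + 9)/(3 - 6 + 2*9) = 4 - (-1)*19/(3 - 6 + 18) = 4 - (-1)*19/15 = 4 - 1*(-19/15) = 4 + 19/15 = 79/15)
v(U(M))/397334 = (79/15)/397334 = (79/15)*(1/397334) = 79/5960010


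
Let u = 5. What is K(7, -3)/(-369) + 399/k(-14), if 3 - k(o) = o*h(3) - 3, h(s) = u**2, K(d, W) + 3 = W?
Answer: 49789/43788 ≈ 1.1370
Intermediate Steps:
K(d, W) = -3 + W
h(s) = 25 (h(s) = 5**2 = 25)
k(o) = 6 - 25*o (k(o) = 3 - (o*25 - 3) = 3 - (25*o - 3) = 3 - (-3 + 25*o) = 3 + (3 - 25*o) = 6 - 25*o)
K(7, -3)/(-369) + 399/k(-14) = (-3 - 3)/(-369) + 399/(6 - 25*(-14)) = -6*(-1/369) + 399/(6 + 350) = 2/123 + 399/356 = 49789/43788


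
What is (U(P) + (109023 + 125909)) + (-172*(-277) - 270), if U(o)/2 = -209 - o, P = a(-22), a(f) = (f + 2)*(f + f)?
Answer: 280128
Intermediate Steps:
a(f) = 2*f*(2 + f) (a(f) = (2 + f)*(2*f) = 2*f*(2 + f))
P = 880 (P = 2*(-22)*(2 - 22) = 2*(-22)*(-20) = 880)
U(o) = -418 - 2*o (U(o) = 2*(-209 - o) = -418 - 2*o)
(U(P) + (109023 + 125909)) + (-172*(-277) - 270) = ((-418 - 2*880) + (109023 + 125909)) + (-172*(-277) - 270) = ((-418 - 1760) + 234932) + (47644 - 270) = (-2178 + 234932) + 47374 = 232754 + 47374 = 280128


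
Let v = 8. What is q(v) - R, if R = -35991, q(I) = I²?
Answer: 36055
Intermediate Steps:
q(v) - R = 8² - 1*(-35991) = 64 + 35991 = 36055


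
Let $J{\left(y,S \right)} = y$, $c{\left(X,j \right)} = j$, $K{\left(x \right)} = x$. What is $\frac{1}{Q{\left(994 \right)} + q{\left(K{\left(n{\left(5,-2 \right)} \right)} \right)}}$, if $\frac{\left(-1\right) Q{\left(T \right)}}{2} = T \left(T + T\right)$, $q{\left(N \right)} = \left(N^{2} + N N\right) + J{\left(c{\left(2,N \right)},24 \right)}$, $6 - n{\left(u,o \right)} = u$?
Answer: $- \frac{1}{3952141} \approx -2.5303 \cdot 10^{-7}$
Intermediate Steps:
$n{\left(u,o \right)} = 6 - u$
$q{\left(N \right)} = N + 2 N^{2}$ ($q{\left(N \right)} = \left(N^{2} + N N\right) + N = \left(N^{2} + N^{2}\right) + N = 2 N^{2} + N = N + 2 N^{2}$)
$Q{\left(T \right)} = - 4 T^{2}$ ($Q{\left(T \right)} = - 2 T \left(T + T\right) = - 2 T 2 T = - 2 \cdot 2 T^{2} = - 4 T^{2}$)
$\frac{1}{Q{\left(994 \right)} + q{\left(K{\left(n{\left(5,-2 \right)} \right)} \right)}} = \frac{1}{- 4 \cdot 994^{2} + \left(6 - 5\right) \left(1 + 2 \left(6 - 5\right)\right)} = \frac{1}{\left(-4\right) 988036 + \left(6 - 5\right) \left(1 + 2 \left(6 - 5\right)\right)} = \frac{1}{-3952144 + 1 \left(1 + 2 \cdot 1\right)} = \frac{1}{-3952144 + 1 \left(1 + 2\right)} = \frac{1}{-3952144 + 1 \cdot 3} = \frac{1}{-3952144 + 3} = \frac{1}{-3952141} = - \frac{1}{3952141}$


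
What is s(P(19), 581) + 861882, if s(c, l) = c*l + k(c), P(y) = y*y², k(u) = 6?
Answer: 4846967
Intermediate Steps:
P(y) = y³
s(c, l) = 6 + c*l (s(c, l) = c*l + 6 = 6 + c*l)
s(P(19), 581) + 861882 = (6 + 19³*581) + 861882 = (6 + 6859*581) + 861882 = (6 + 3985079) + 861882 = 3985085 + 861882 = 4846967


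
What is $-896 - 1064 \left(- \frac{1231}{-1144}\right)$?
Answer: $- \frac{291851}{143} \approx -2040.9$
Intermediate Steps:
$-896 - 1064 \left(- \frac{1231}{-1144}\right) = -896 - 1064 \left(\left(-1231\right) \left(- \frac{1}{1144}\right)\right) = -896 - \frac{163723}{143} = - \frac{291851}{143}$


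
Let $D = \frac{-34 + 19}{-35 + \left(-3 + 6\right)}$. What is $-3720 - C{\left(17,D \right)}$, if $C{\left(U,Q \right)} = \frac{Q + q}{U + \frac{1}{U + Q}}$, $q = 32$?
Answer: $- \frac{1135627201}{305120} \approx -3721.9$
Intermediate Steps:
$D = \frac{15}{32}$ ($D = - \frac{15}{-35 + 3} = - \frac{15}{-32} = \left(-15\right) \left(- \frac{1}{32}\right) = \frac{15}{32} \approx 0.46875$)
$C{\left(U,Q \right)} = \frac{32 + Q}{U + \frac{1}{Q + U}}$ ($C{\left(U,Q \right)} = \frac{Q + 32}{U + \frac{1}{U + Q}} = \frac{32 + Q}{U + \frac{1}{Q + U}}$)
$-3720 - C{\left(17,D \right)} = -3720 - \frac{\left(\frac{15}{32}\right)^{2} + 32 \cdot \frac{15}{32} + 32 \cdot 17 + \frac{15}{32} \cdot 17}{1 + 17^{2} + \frac{15}{32} \cdot 17} = -3720 - \frac{\frac{225}{1024} + 15 + 544 + \frac{255}{32}}{1 + 289 + \frac{255}{32}} = -3720 - \frac{1}{\frac{9535}{32}} \cdot \frac{580801}{1024} = -3720 - \frac{32}{9535} \cdot \frac{580801}{1024} = -3720 - \frac{580801}{305120} = - \frac{1135627201}{305120}$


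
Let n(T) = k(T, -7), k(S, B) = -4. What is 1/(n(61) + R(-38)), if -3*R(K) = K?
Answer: 3/26 ≈ 0.11538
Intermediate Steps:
R(K) = -K/3
n(T) = -4
1/(n(61) + R(-38)) = 1/(-4 - ⅓*(-38)) = 1/(-4 + 38/3) = 1/(26/3) = 3/26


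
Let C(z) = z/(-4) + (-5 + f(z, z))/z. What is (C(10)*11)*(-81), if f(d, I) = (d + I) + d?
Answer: 0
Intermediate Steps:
f(d, I) = I + 2*d (f(d, I) = (I + d) + d = I + 2*d)
C(z) = -z/4 + (-5 + 3*z)/z (C(z) = z/(-4) + (-5 + (z + 2*z))/z = z*(-¼) + (-5 + 3*z)/z = -z/4 + (-5 + 3*z)/z)
(C(10)*11)*(-81) = ((3 - 5/10 - ¼*10)*11)*(-81) = ((3 - 5*⅒ - 5/2)*11)*(-81) = ((3 - ½ - 5/2)*11)*(-81) = (0*11)*(-81) = 0*(-81) = 0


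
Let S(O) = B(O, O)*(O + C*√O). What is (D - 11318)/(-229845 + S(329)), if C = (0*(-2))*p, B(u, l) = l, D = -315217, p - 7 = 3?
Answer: 326535/121604 ≈ 2.6852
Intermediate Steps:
p = 10 (p = 7 + 3 = 10)
C = 0 (C = (0*(-2))*10 = 0*10 = 0)
S(O) = O² (S(O) = O*(O + 0*√O) = O*(O + 0) = O*O = O²)
(D - 11318)/(-229845 + S(329)) = (-315217 - 11318)/(-229845 + 329²) = -326535/(-229845 + 108241) = -326535/(-121604) = -326535*(-1/121604) = 326535/121604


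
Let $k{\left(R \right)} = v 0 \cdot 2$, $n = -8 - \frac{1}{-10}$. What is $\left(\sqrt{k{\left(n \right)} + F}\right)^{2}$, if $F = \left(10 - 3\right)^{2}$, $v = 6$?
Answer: $49$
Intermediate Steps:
$n = - \frac{79}{10}$ ($n = -8 - - \frac{1}{10} = -8 + \frac{1}{10} = - \frac{79}{10} \approx -7.9$)
$F = 49$ ($F = 7^{2} = 49$)
$k{\left(R \right)} = 0$ ($k{\left(R \right)} = 6 \cdot 0 \cdot 2 = 0 \cdot 2 = 0$)
$\left(\sqrt{k{\left(n \right)} + F}\right)^{2} = \left(\sqrt{0 + 49}\right)^{2} = \left(\sqrt{49}\right)^{2} = 7^{2} = 49$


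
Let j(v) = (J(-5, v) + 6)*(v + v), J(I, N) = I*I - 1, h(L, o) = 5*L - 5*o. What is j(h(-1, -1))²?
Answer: 0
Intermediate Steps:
h(L, o) = -5*o + 5*L
J(I, N) = -1 + I² (J(I, N) = I² - 1 = -1 + I²)
j(v) = 60*v (j(v) = ((-1 + (-5)²) + 6)*(v + v) = ((-1 + 25) + 6)*(2*v) = (24 + 6)*(2*v) = 30*(2*v) = 60*v)
j(h(-1, -1))² = (60*(-5*(-1) + 5*(-1)))² = (60*(5 - 5))² = (60*0)² = 0² = 0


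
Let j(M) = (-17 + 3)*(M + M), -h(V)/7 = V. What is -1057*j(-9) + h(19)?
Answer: -266497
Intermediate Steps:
h(V) = -7*V
j(M) = -28*M
-1057*j(-9) + h(19) = -(-29596)*(-9) - 7*19 = -1057*252 - 133 = -266364 - 133 = -266497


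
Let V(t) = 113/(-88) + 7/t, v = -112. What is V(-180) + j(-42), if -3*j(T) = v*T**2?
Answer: 260784521/3960 ≈ 65855.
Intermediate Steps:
V(t) = -113/88 + 7/t (V(t) = 113*(-1/88) + 7/t = -113/88 + 7/t)
j(T) = 112*T**2/3 (j(T) = -(-112)*T**2/3 = 112*T**2/3)
V(-180) + j(-42) = (-113/88 + 7/(-180)) + (112/3)*(-42)**2 = (-113/88 + 7*(-1/180)) + (112/3)*1764 = (-113/88 - 7/180) + 65856 = -5239/3960 + 65856 = 260784521/3960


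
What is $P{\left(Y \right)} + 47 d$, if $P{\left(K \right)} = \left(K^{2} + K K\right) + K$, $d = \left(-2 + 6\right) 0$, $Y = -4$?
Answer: $28$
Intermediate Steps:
$d = 0$ ($d = 4 \cdot 0 = 0$)
$P{\left(K \right)} = K + 2 K^{2}$ ($P{\left(K \right)} = \left(K^{2} + K^{2}\right) + K = 2 K^{2} + K = K + 2 K^{2}$)
$P{\left(Y \right)} + 47 d = - 4 \left(1 + 2 \left(-4\right)\right) + 47 \cdot 0 = - 4 \left(1 - 8\right) + 0 = \left(-4\right) \left(-7\right) + 0 = 28 + 0 = 28$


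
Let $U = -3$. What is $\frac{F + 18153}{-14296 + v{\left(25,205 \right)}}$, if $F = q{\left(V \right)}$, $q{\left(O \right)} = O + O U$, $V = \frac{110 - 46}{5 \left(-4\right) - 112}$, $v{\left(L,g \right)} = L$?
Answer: $- \frac{599081}{470943} \approx -1.2721$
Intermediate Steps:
$V = - \frac{16}{33}$ ($V = \frac{64}{-20 - 112} = \frac{64}{-132} = 64 \left(- \frac{1}{132}\right) = - \frac{16}{33} \approx -0.48485$)
$q{\left(O \right)} = - 2 O$ ($q{\left(O \right)} = O + O \left(-3\right) = O - 3 O = - 2 O$)
$F = \frac{32}{33}$ ($F = \left(-2\right) \left(- \frac{16}{33}\right) = \frac{32}{33} \approx 0.9697$)
$\frac{F + 18153}{-14296 + v{\left(25,205 \right)}} = \frac{\frac{32}{33} + 18153}{-14296 + 25} = \frac{599081}{33 \left(-14271\right)} = \frac{599081}{33} \left(- \frac{1}{14271}\right) = - \frac{599081}{470943}$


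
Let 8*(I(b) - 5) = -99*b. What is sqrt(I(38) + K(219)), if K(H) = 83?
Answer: I*sqrt(1529)/2 ≈ 19.551*I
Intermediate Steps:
I(b) = 5 - 99*b/8 (I(b) = 5 + (-99*b)/8 = 5 - 99*b/8)
sqrt(I(38) + K(219)) = sqrt((5 - 99/8*38) + 83) = sqrt((5 - 1881/4) + 83) = sqrt(-1861/4 + 83) = sqrt(-1529/4) = I*sqrt(1529)/2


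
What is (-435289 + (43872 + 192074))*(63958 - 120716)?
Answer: 11314309994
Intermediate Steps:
(-435289 + (43872 + 192074))*(63958 - 120716) = (-435289 + 235946)*(-56758) = -199343*(-56758) = 11314309994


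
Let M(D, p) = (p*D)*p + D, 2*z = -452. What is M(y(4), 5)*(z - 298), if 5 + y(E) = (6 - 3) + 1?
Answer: 13624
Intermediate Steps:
z = -226 (z = (½)*(-452) = -226)
y(E) = -1 (y(E) = -5 + ((6 - 3) + 1) = -5 + (3 + 1) = -5 + 4 = -1)
M(D, p) = D + D*p² (M(D, p) = (D*p)*p + D = D*p² + D = D + D*p²)
M(y(4), 5)*(z - 298) = (-(1 + 5²))*(-226 - 298) = -(1 + 25)*(-524) = -1*26*(-524) = -26*(-524) = 13624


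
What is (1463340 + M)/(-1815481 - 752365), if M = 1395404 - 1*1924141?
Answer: -934603/2567846 ≈ -0.36396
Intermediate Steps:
M = -528737 (M = 1395404 - 1924141 = -528737)
(1463340 + M)/(-1815481 - 752365) = (1463340 - 528737)/(-1815481 - 752365) = 934603/(-2567846) = 934603*(-1/2567846) = -934603/2567846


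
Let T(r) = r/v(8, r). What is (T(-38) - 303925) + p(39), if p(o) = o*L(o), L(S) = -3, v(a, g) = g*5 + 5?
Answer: -56247732/185 ≈ -3.0404e+5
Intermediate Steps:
v(a, g) = 5 + 5*g (v(a, g) = 5*g + 5 = 5 + 5*g)
p(o) = -3*o (p(o) = o*(-3) = -3*o)
T(r) = r/(5 + 5*r)
(T(-38) - 303925) + p(39) = ((⅕)*(-38)/(1 - 38) - 303925) - 3*39 = ((⅕)*(-38)/(-37) - 303925) - 117 = ((⅕)*(-38)*(-1/37) - 303925) - 117 = (38/185 - 303925) - 117 = -56226087/185 - 117 = -56247732/185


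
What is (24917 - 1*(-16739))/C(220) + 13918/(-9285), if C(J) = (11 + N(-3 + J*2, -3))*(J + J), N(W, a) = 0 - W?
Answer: -24963049/14503170 ≈ -1.7212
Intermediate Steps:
N(W, a) = -W
C(J) = 2*J*(14 - 2*J) (C(J) = (11 - (-3 + J*2))*(J + J) = (11 - (-3 + 2*J))*(2*J) = (11 + (3 - 2*J))*(2*J) = (14 - 2*J)*(2*J) = 2*J*(14 - 2*J))
(24917 - 1*(-16739))/C(220) + 13918/(-9285) = (24917 - 1*(-16739))/((4*220*(7 - 1*220))) + 13918/(-9285) = (24917 + 16739)/((4*220*(7 - 220))) + 13918*(-1/9285) = 41656/((4*220*(-213))) - 13918/9285 = 41656/(-187440) - 13918/9285 = 41656*(-1/187440) - 13918/9285 = -5207/23430 - 13918/9285 = -24963049/14503170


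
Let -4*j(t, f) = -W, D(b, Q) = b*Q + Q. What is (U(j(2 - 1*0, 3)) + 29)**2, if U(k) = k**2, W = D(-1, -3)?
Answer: 841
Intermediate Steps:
D(b, Q) = Q + Q*b (D(b, Q) = Q*b + Q = Q + Q*b)
W = 0 (W = -3*(1 - 1) = -3*0 = 0)
j(t, f) = 0 (j(t, f) = -(-1)*0/4 = -1/4*0 = 0)
(U(j(2 - 1*0, 3)) + 29)**2 = (0**2 + 29)**2 = (0 + 29)**2 = 29**2 = 841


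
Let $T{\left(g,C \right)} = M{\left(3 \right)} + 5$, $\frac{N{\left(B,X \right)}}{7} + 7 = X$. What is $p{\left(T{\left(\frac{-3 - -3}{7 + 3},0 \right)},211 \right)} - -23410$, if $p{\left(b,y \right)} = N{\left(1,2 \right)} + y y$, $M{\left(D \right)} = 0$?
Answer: $67896$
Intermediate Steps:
$N{\left(B,X \right)} = -49 + 7 X$
$T{\left(g,C \right)} = 5$ ($T{\left(g,C \right)} = 0 + 5 = 5$)
$p{\left(b,y \right)} = -35 + y^{2}$ ($p{\left(b,y \right)} = \left(-49 + 7 \cdot 2\right) + y y = \left(-49 + 14\right) + y^{2} = -35 + y^{2}$)
$p{\left(T{\left(\frac{-3 - -3}{7 + 3},0 \right)},211 \right)} - -23410 = \left(-35 + 211^{2}\right) - -23410 = \left(-35 + 44521\right) + 23410 = 44486 + 23410 = 67896$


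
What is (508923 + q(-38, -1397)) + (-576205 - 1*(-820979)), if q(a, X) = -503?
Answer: 753194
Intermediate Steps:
(508923 + q(-38, -1397)) + (-576205 - 1*(-820979)) = (508923 - 503) + (-576205 - 1*(-820979)) = 508420 + (-576205 + 820979) = 508420 + 244774 = 753194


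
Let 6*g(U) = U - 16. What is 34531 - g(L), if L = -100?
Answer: 103651/3 ≈ 34550.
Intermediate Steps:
g(U) = -8/3 + U/6 (g(U) = (U - 16)/6 = (-16 + U)/6 = -8/3 + U/6)
34531 - g(L) = 34531 - (-8/3 + (1/6)*(-100)) = 34531 - (-8/3 - 50/3) = 34531 - 1*(-58/3) = 34531 + 58/3 = 103651/3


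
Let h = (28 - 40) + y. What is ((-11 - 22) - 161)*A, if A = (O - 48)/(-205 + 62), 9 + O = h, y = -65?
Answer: -25996/143 ≈ -181.79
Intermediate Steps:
h = -77 (h = (28 - 40) - 65 = -12 - 65 = -77)
O = -86 (O = -9 - 77 = -86)
A = 134/143 (A = (-86 - 48)/(-205 + 62) = -134/(-143) = -134*(-1/143) = 134/143 ≈ 0.93706)
((-11 - 22) - 161)*A = ((-11 - 22) - 161)*(134/143) = (-33 - 161)*(134/143) = -194*134/143 = -25996/143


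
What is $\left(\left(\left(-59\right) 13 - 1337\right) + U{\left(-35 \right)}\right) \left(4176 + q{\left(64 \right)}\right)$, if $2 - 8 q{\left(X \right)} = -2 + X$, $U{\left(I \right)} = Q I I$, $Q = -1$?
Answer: $- \frac{27753873}{2} \approx -1.3877 \cdot 10^{7}$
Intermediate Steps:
$U{\left(I \right)} = - I^{2}$ ($U{\left(I \right)} = - I I = - I^{2}$)
$q{\left(X \right)} = \frac{1}{2} - \frac{X}{8}$ ($q{\left(X \right)} = \frac{1}{4} - \frac{-2 + X}{8} = \frac{1}{4} - \left(- \frac{1}{4} + \frac{X}{8}\right) = \frac{1}{2} - \frac{X}{8}$)
$\left(\left(\left(-59\right) 13 - 1337\right) + U{\left(-35 \right)}\right) \left(4176 + q{\left(64 \right)}\right) = \left(\left(\left(-59\right) 13 - 1337\right) - \left(-35\right)^{2}\right) \left(4176 + \left(\frac{1}{2} - 8\right)\right) = \left(\left(-767 - 1337\right) - 1225\right) \left(4176 + \left(\frac{1}{2} - 8\right)\right) = \left(-2104 - 1225\right) \left(4176 - \frac{15}{2}\right) = \left(-3329\right) \frac{8337}{2} = - \frac{27753873}{2}$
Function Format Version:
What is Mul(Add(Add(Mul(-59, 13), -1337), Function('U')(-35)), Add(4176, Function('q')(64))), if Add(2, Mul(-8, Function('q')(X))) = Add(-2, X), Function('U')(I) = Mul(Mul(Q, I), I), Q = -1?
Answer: Rational(-27753873, 2) ≈ -1.3877e+7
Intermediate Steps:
Function('U')(I) = Mul(-1, Pow(I, 2)) (Function('U')(I) = Mul(Mul(-1, I), I) = Mul(-1, Pow(I, 2)))
Function('q')(X) = Add(Rational(1, 2), Mul(Rational(-1, 8), X)) (Function('q')(X) = Add(Rational(1, 4), Mul(Rational(-1, 8), Add(-2, X))) = Add(Rational(1, 4), Add(Rational(1, 4), Mul(Rational(-1, 8), X))) = Add(Rational(1, 2), Mul(Rational(-1, 8), X)))
Mul(Add(Add(Mul(-59, 13), -1337), Function('U')(-35)), Add(4176, Function('q')(64))) = Mul(Add(Add(Mul(-59, 13), -1337), Mul(-1, Pow(-35, 2))), Add(4176, Add(Rational(1, 2), Mul(Rational(-1, 8), 64)))) = Mul(Add(Add(-767, -1337), Mul(-1, 1225)), Add(4176, Add(Rational(1, 2), -8))) = Mul(Add(-2104, -1225), Add(4176, Rational(-15, 2))) = Mul(-3329, Rational(8337, 2)) = Rational(-27753873, 2)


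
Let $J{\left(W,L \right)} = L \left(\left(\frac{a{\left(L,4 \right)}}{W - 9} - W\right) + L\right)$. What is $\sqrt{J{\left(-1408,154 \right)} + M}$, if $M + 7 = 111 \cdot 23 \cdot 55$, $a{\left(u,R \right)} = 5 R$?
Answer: $\frac{2 \sqrt{191228249381}}{1417} \approx 617.21$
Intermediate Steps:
$J{\left(W,L \right)} = L \left(L - W + \frac{20}{-9 + W}\right)$ ($J{\left(W,L \right)} = L \left(\left(\frac{5 \cdot 4}{W - 9} - W\right) + L\right) = L \left(\left(\frac{20}{W - 9} - W\right) + L\right) = L \left(\left(\frac{20}{-9 + W} - W\right) + L\right) = L \left(\left(- W + \frac{20}{-9 + W}\right) + L\right) = L \left(L - W + \frac{20}{-9 + W}\right)$)
$M = 140408$ ($M = -7 + 111 \cdot 23 \cdot 55 = -7 + 2553 \cdot 55 = -7 + 140415 = 140408$)
$\sqrt{J{\left(-1408,154 \right)} + M} = \sqrt{\frac{154 \left(20 - \left(-1408\right)^{2} - 1386 + 9 \left(-1408\right) + 154 \left(-1408\right)\right)}{-9 - 1408} + 140408} = \sqrt{\frac{154 \left(20 - 1982464 - 1386 - 12672 - 216832\right)}{-1417} + 140408} = \sqrt{154 \left(- \frac{1}{1417}\right) \left(20 - 1982464 - 1386 - 12672 - 216832\right) + 140408} = \sqrt{154 \left(- \frac{1}{1417}\right) \left(-2213334\right) + 140408} = \sqrt{\frac{340853436}{1417} + 140408} = \sqrt{\frac{539811572}{1417}} = \frac{2 \sqrt{191228249381}}{1417}$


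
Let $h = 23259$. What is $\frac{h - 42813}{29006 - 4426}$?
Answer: $- \frac{9777}{12290} \approx -0.79552$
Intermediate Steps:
$\frac{h - 42813}{29006 - 4426} = \frac{23259 - 42813}{29006 - 4426} = - \frac{19554}{24580} = \left(-19554\right) \frac{1}{24580} = - \frac{9777}{12290}$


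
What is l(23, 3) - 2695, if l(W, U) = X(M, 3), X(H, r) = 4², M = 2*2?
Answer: -2679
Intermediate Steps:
M = 4
X(H, r) = 16
l(W, U) = 16
l(23, 3) - 2695 = 16 - 2695 = -2679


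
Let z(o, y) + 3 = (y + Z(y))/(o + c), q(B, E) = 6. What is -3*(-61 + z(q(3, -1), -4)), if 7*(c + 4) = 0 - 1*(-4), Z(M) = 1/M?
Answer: 4727/24 ≈ 196.96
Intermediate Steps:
Z(M) = 1/M
c = -24/7 (c = -4 + (0 - 1*(-4))/7 = -4 + (0 + 4)/7 = -4 + (⅐)*4 = -4 + 4/7 = -24/7 ≈ -3.4286)
z(o, y) = -3 + (y + 1/y)/(-24/7 + o) (z(o, y) = -3 + (y + 1/y)/(o - 24/7) = -3 + (y + 1/y)/(-24/7 + o))
-3*(-61 + z(q(3, -1), -4)) = -3*(-61 + (7 - 4*(72 - 21*6 + 7*(-4)))/((-4)*(-24 + 7*6))) = -3*(-61 - (7 - 4*(72 - 126 - 28))/(4*(-24 + 42))) = -3*(-61 - ¼*(7 - 4*(-82))/18) = -3*(-61 - ¼*1/18*(7 + 328)) = -3*(-61 - ¼*1/18*335) = -3*(-61 - 335/72) = -3*(-4727/72) = 4727/24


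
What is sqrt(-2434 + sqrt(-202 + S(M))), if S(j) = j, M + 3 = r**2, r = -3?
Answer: sqrt(-2434 + 14*I) ≈ 0.1419 + 49.336*I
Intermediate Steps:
M = 6 (M = -3 + (-3)**2 = -3 + 9 = 6)
sqrt(-2434 + sqrt(-202 + S(M))) = sqrt(-2434 + sqrt(-202 + 6)) = sqrt(-2434 + sqrt(-196)) = sqrt(-2434 + 14*I)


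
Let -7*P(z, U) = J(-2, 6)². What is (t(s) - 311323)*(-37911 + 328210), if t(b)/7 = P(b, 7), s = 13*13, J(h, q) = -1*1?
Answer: -90377045876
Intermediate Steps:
J(h, q) = -1
s = 169
P(z, U) = -⅐ (P(z, U) = -⅐*(-1)² = -⅐*1 = -⅐)
t(b) = -1 (t(b) = 7*(-⅐) = -1)
(t(s) - 311323)*(-37911 + 328210) = (-1 - 311323)*(-37911 + 328210) = -311324*290299 = -90377045876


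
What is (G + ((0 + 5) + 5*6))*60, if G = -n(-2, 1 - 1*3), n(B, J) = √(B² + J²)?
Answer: 2100 - 120*√2 ≈ 1930.3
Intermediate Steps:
G = -2*√2 (G = -√((-2)² + (1 - 1*3)²) = -√(4 + (1 - 3)²) = -√(4 + (-2)²) = -√(4 + 4) = -√8 = -2*√2 ≈ -2.8284)
(G + ((0 + 5) + 5*6))*60 = (-2*√2 + ((0 + 5) + 5*6))*60 = (-2*√2 + (5 + 30))*60 = (-2*√2 + 35)*60 = (35 - 2*√2)*60 = 2100 - 120*√2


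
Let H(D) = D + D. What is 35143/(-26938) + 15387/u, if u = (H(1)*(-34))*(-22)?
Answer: 180960539/20149624 ≈ 8.9808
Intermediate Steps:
H(D) = 2*D
u = 1496 (u = ((2*1)*(-34))*(-22) = (2*(-34))*(-22) = -68*(-22) = 1496)
35143/(-26938) + 15387/u = 35143/(-26938) + 15387/1496 = 35143*(-1/26938) + 15387*(1/1496) = -35143/26938 + 15387/1496 = 180960539/20149624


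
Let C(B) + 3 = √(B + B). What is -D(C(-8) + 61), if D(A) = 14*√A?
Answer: -14*√(58 + 4*I) ≈ -106.68 - 3.6744*I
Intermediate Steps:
C(B) = -3 + √2*√B (C(B) = -3 + √(B + B) = -3 + √(2*B) = -3 + √2*√B)
-D(C(-8) + 61) = -14*√((-3 + √2*√(-8)) + 61) = -14*√((-3 + √2*(2*I*√2)) + 61) = -14*√((-3 + 4*I) + 61) = -14*√(58 + 4*I)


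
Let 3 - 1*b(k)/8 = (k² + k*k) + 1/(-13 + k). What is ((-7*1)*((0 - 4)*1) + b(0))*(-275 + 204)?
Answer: -48564/13 ≈ -3735.7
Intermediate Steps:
b(k) = 24 - 16*k² - 8/(-13 + k) (b(k) = 24 - 8*((k² + k*k) + 1/(-13 + k)) = 24 - 8*((k² + k²) + 1/(-13 + k)) = 24 - 8*(2*k² + 1/(-13 + k)) = 24 - 8*(1/(-13 + k) + 2*k²) = 24 + (-16*k² - 8/(-13 + k)) = 24 - 16*k² - 8/(-13 + k))
((-7*1)*((0 - 4)*1) + b(0))*(-275 + 204) = ((-7*1)*((0 - 4)*1) + 8*(-40 - 2*0³ + 3*0 + 26*0²)/(-13 + 0))*(-275 + 204) = (-(-28) + 8*(-40 - 2*0 + 0 + 26*0)/(-13))*(-71) = (-7*(-4) + 8*(-1/13)*(-40 + 0 + 0 + 0))*(-71) = (28 + 8*(-1/13)*(-40))*(-71) = (28 + 320/13)*(-71) = (684/13)*(-71) = -48564/13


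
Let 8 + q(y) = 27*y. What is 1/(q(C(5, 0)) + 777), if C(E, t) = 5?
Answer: 1/904 ≈ 0.0011062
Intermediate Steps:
q(y) = -8 + 27*y
1/(q(C(5, 0)) + 777) = 1/((-8 + 27*5) + 777) = 1/((-8 + 135) + 777) = 1/(127 + 777) = 1/904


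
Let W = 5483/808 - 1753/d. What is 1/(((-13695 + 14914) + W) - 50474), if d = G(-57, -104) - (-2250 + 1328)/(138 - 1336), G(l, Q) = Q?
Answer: -50707656/2496413061673 ≈ -2.0312e-5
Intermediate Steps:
d = -62757/599 (d = -104 - (-2250 + 1328)/(138 - 1336) = -104 - (-922)/(-1198) = -104 - (-922)*(-1)/1198 = -104 - 1*461/599 = -104 - 461/599 = -62757/599 ≈ -104.77)
W = 1192534607/50707656 (W = 5483/808 - 1753/(-62757/599) = 5483*(1/808) - 1753*(-599/62757) = 5483/808 + 1050047/62757 = 1192534607/50707656 ≈ 23.518)
1/(((-13695 + 14914) + W) - 50474) = 1/(((-13695 + 14914) + 1192534607/50707656) - 50474) = 1/((1219 + 1192534607/50707656) - 50474) = 1/(63005167271/50707656 - 50474) = 1/(-2496413061673/50707656) = -50707656/2496413061673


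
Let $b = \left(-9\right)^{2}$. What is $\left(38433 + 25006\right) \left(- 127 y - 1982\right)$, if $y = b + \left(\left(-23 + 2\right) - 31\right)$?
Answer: $-359381935$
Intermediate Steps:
$b = 81$
$y = 29$ ($y = 81 + \left(\left(-23 + 2\right) - 31\right) = 81 - 52 = 29$)
$\left(38433 + 25006\right) \left(- 127 y - 1982\right) = \left(38433 + 25006\right) \left(\left(-127\right) 29 - 1982\right) = 63439 \left(-3683 - 1982\right) = 63439 \left(-5665\right) = -359381935$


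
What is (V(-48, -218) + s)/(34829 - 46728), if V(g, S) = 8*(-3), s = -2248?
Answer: 2272/11899 ≈ 0.19094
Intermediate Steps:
V(g, S) = -24
(V(-48, -218) + s)/(34829 - 46728) = (-24 - 2248)/(34829 - 46728) = -2272/(-11899) = -2272*(-1/11899) = 2272/11899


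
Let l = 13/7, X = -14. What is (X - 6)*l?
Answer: -260/7 ≈ -37.143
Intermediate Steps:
l = 13/7 (l = 13*(1/7) = 13/7 ≈ 1.8571)
(X - 6)*l = (-14 - 6)*(13/7) = -20*13/7 = -260/7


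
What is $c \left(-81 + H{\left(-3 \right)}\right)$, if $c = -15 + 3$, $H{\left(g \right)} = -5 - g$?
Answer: $996$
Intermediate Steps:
$c = -12$
$c \left(-81 + H{\left(-3 \right)}\right) = - 12 \left(-81 - 2\right) = \left(-12\right) \left(-83\right) = 996$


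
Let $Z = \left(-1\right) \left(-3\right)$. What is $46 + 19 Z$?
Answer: $103$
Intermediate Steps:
$Z = 3$
$46 + 19 Z = 46 + 19 \cdot 3 = 46 + 57 = 103$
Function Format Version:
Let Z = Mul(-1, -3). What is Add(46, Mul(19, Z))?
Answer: 103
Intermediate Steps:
Z = 3
Add(46, Mul(19, Z)) = Add(46, Mul(19, 3)) = Add(46, 57) = 103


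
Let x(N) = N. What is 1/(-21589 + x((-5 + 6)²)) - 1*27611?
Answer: -596066269/21588 ≈ -27611.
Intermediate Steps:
1/(-21589 + x((-5 + 6)²)) - 1*27611 = 1/(-21589 + (-5 + 6)²) - 1*27611 = 1/(-21589 + 1²) - 27611 = 1/(-21589 + 1) - 27611 = 1/(-21588) - 27611 = -1/21588 - 27611 = -596066269/21588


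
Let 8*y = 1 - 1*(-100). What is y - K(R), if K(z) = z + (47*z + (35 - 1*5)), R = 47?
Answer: -18187/8 ≈ -2273.4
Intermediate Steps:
y = 101/8 (y = (1 - 1*(-100))/8 = (1 + 100)/8 = (1/8)*101 = 101/8 ≈ 12.625)
K(z) = 30 + 48*z (K(z) = z + (47*z + (35 - 5)) = z + (47*z + 30) = z + (30 + 47*z) = 30 + 48*z)
y - K(R) = 101/8 - (30 + 48*47) = 101/8 - (30 + 2256) = 101/8 - 1*2286 = 101/8 - 2286 = -18187/8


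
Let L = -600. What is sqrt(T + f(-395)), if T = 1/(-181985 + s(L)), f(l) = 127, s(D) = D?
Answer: sqrt(1507239110)/3445 ≈ 11.269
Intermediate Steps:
T = -1/182585 (T = 1/(-181985 - 600) = 1/(-182585) = -1/182585 ≈ -5.4769e-6)
sqrt(T + f(-395)) = sqrt(-1/182585 + 127) = sqrt(23188294/182585) = sqrt(1507239110)/3445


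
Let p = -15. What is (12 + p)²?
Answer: 9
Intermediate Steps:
(12 + p)² = (12 - 15)² = (-3)² = 9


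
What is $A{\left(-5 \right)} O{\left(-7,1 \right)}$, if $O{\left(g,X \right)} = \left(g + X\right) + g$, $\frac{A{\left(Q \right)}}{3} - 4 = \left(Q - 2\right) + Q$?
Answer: $312$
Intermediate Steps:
$A{\left(Q \right)} = 6 + 6 Q$ ($A{\left(Q \right)} = 12 + 3 \left(\left(Q - 2\right) + Q\right) = 12 + 3 \left(\left(-2 + Q\right) + Q\right) = 12 + 3 \left(-2 + 2 Q\right) = 12 + \left(-6 + 6 Q\right) = 6 + 6 Q$)
$O{\left(g,X \right)} = X + 2 g$ ($O{\left(g,X \right)} = \left(X + g\right) + g = X + 2 g$)
$A{\left(-5 \right)} O{\left(-7,1 \right)} = \left(6 + 6 \left(-5\right)\right) \left(1 + 2 \left(-7\right)\right) = \left(6 - 30\right) \left(1 - 14\right) = \left(-24\right) \left(-13\right) = 312$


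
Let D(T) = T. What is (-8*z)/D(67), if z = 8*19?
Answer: -1216/67 ≈ -18.149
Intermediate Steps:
z = 152
(-8*z)/D(67) = -8*152/67 = -1216*1/67 = -1216/67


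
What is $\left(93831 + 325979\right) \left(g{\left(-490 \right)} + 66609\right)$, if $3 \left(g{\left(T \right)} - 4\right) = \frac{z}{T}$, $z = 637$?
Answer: $\frac{83893864837}{3} \approx 2.7965 \cdot 10^{10}$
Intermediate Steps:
$g{\left(T \right)} = 4 + \frac{637}{3 T}$ ($g{\left(T \right)} = 4 + \frac{637 \frac{1}{T}}{3} = 4 + \frac{637}{3 T}$)
$\left(93831 + 325979\right) \left(g{\left(-490 \right)} + 66609\right) = \left(93831 + 325979\right) \left(\left(4 + \frac{637}{3 \left(-490\right)}\right) + 66609\right) = 419810 \left(\left(4 + \frac{637}{3} \left(- \frac{1}{490}\right)\right) + 66609\right) = 419810 \left(\left(4 - \frac{13}{30}\right) + 66609\right) = 419810 \left(\frac{107}{30} + 66609\right) = 419810 \cdot \frac{1998377}{30} = \frac{83893864837}{3}$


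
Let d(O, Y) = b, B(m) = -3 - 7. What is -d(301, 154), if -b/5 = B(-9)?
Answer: -50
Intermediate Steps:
B(m) = -10
b = 50 (b = -5*(-10) = 50)
d(O, Y) = 50
-d(301, 154) = -1*50 = -50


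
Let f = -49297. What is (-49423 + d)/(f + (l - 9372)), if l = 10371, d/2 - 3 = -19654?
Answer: 88725/48298 ≈ 1.8370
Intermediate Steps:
d = -39302 (d = 6 + 2*(-19654) = 6 - 39308 = -39302)
(-49423 + d)/(f + (l - 9372)) = (-49423 - 39302)/(-49297 + (10371 - 9372)) = -88725/(-49297 + 999) = -88725/(-48298) = -88725*(-1/48298) = 88725/48298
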